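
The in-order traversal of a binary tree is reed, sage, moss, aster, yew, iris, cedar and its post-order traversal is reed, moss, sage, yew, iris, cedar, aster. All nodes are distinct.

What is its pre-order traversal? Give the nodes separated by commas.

aster, sage, reed, moss, cedar, iris, yew

The last element of post-order is the root; it splits in-order into left and right subtrees.
Root aster: left subtree has 3 nodes {reed, sage, moss}, right has 3 {yew, iris, cedar}.
  Root sage: left subtree has 1 node {reed}, right has 1 {moss}.
  Root cedar: left subtree has 2 nodes {yew, iris}, right has 0 { }.
    Root iris: left subtree has 1 node {yew}, right has 0 { }.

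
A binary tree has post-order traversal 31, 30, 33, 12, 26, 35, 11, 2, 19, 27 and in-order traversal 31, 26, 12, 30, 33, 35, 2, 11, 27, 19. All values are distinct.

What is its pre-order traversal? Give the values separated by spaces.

The last element of post-order is the root; it splits in-order into left and right subtrees.
Root 27: left subtree has 8 nodes {31, 26, 12, 30, 33, 35, 2, 11}, right has 1 {19}.
  Root 2: left subtree has 6 nodes {31, 26, 12, 30, 33, 35}, right has 1 {11}.
    Root 35: left subtree has 5 nodes {31, 26, 12, 30, 33}, right has 0 { }.
      Root 26: left subtree has 1 node {31}, right has 3 {12, 30, 33}.
        Root 12: left subtree has 0 nodes { }, right has 2 {30, 33}.
          Root 33: left subtree has 1 node {30}, right has 0 { }.

27 2 35 26 31 12 33 30 11 19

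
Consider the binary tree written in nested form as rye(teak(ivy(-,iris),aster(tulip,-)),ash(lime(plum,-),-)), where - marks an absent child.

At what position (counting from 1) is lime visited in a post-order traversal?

7

Post-order visits the left subtree, then the right subtree, then the node.
At rye: go left to teak.
  At teak: go left to ivy.
    At ivy: no left child.
    At ivy: go right to iris.
      iris is a leaf — visit iris.
    Visit ivy.
  At teak: go right to aster.
    At aster: go left to tulip.
      tulip is a leaf — visit tulip.
    At aster: no right child.
    Visit aster.
  Visit teak.
At rye: go right to ash.
  At ash: go left to lime.
    At lime: go left to plum.
      plum is a leaf — visit plum.
    At lime: no right child.
    Visit lime.
  At ash: no right child.
  Visit ash.
Visit rye.
Full post-order sequence: iris, ivy, tulip, aster, teak, plum, lime, ash, rye.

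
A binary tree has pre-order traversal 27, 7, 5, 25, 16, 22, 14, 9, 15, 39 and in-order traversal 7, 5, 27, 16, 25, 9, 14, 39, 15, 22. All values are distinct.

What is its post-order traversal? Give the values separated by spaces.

The first element of pre-order is the root; it splits in-order into left and right subtrees.
Root 27: left subtree has 2 nodes {7, 5}, right has 7 {16, 25, 9, 14, 39, 15, 22}.
  Root 7: left subtree has 0 nodes { }, right has 1 {5}.
  Root 25: left subtree has 1 node {16}, right has 5 {9, 14, 39, 15, 22}.
    Root 22: left subtree has 4 nodes {9, 14, 39, 15}, right has 0 { }.
      Root 14: left subtree has 1 node {9}, right has 2 {39, 15}.
        Root 15: left subtree has 1 node {39}, right has 0 { }.

5 7 16 9 39 15 14 22 25 27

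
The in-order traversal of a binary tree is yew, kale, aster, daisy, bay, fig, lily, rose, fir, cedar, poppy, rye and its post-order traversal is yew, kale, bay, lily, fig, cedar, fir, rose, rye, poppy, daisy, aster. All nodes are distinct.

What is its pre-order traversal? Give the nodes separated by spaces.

The last element of post-order is the root; it splits in-order into left and right subtrees.
Root aster: left subtree has 2 nodes {yew, kale}, right has 9 {daisy, bay, fig, lily, rose, fir, cedar, poppy, rye}.
  Root kale: left subtree has 1 node {yew}, right has 0 { }.
  Root daisy: left subtree has 0 nodes { }, right has 8 {bay, fig, lily, rose, fir, cedar, poppy, rye}.
    Root poppy: left subtree has 6 nodes {bay, fig, lily, rose, fir, cedar}, right has 1 {rye}.
      Root rose: left subtree has 3 nodes {bay, fig, lily}, right has 2 {fir, cedar}.
        Root fig: left subtree has 1 node {bay}, right has 1 {lily}.
        Root fir: left subtree has 0 nodes { }, right has 1 {cedar}.

aster kale yew daisy poppy rose fig bay lily fir cedar rye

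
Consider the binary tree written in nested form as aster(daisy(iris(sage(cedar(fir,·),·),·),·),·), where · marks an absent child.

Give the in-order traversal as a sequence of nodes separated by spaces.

fir cedar sage iris daisy aster

In-order visits the left subtree, then the node, then the right subtree.
At aster: go left to daisy.
  At daisy: go left to iris.
    At iris: go left to sage.
      At sage: go left to cedar.
        At cedar: go left to fir.
          fir is a leaf — visit fir.
        Visit cedar.
        At cedar: no right child.
      Visit sage.
      At sage: no right child.
    Visit iris.
    At iris: no right child.
  Visit daisy.
  At daisy: no right child.
Visit aster.
At aster: no right child.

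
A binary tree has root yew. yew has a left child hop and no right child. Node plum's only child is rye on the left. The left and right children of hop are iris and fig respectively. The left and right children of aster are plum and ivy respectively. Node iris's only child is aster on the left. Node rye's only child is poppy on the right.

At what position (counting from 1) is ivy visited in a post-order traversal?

4

Post-order visits the left subtree, then the right subtree, then the node.
At yew: go left to hop.
  At hop: go left to iris.
    At iris: go left to aster.
      At aster: go left to plum.
        At plum: go left to rye.
          At rye: no left child.
          At rye: go right to poppy.
            poppy is a leaf — visit poppy.
          Visit rye.
        At plum: no right child.
        Visit plum.
      At aster: go right to ivy.
        ivy is a leaf — visit ivy.
      Visit aster.
    At iris: no right child.
    Visit iris.
  At hop: go right to fig.
    fig is a leaf — visit fig.
  Visit hop.
At yew: no right child.
Visit yew.
Full post-order sequence: poppy, rye, plum, ivy, aster, iris, fig, hop, yew.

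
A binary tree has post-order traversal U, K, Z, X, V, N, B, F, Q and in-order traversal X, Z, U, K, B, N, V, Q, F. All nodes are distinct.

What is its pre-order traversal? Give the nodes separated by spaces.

The last element of post-order is the root; it splits in-order into left and right subtrees.
Root Q: left subtree has 7 nodes {X, Z, U, K, B, N, V}, right has 1 {F}.
  Root B: left subtree has 4 nodes {X, Z, U, K}, right has 2 {N, V}.
    Root X: left subtree has 0 nodes { }, right has 3 {Z, U, K}.
      Root Z: left subtree has 0 nodes { }, right has 2 {U, K}.
        Root K: left subtree has 1 node {U}, right has 0 { }.
    Root N: left subtree has 0 nodes { }, right has 1 {V}.

Q B X Z K U N V F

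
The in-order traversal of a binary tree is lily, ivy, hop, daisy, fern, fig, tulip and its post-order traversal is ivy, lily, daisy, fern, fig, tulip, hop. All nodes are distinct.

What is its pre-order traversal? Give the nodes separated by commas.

The last element of post-order is the root; it splits in-order into left and right subtrees.
Root hop: left subtree has 2 nodes {lily, ivy}, right has 4 {daisy, fern, fig, tulip}.
  Root lily: left subtree has 0 nodes { }, right has 1 {ivy}.
  Root tulip: left subtree has 3 nodes {daisy, fern, fig}, right has 0 { }.
    Root fig: left subtree has 2 nodes {daisy, fern}, right has 0 { }.
      Root fern: left subtree has 1 node {daisy}, right has 0 { }.

hop, lily, ivy, tulip, fig, fern, daisy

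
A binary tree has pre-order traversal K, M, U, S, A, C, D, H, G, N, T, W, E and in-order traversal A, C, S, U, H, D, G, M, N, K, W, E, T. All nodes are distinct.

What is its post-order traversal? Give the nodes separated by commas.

The first element of pre-order is the root; it splits in-order into left and right subtrees.
Root K: left subtree has 9 nodes {A, C, S, U, H, D, G, M, N}, right has 3 {W, E, T}.
  Root M: left subtree has 7 nodes {A, C, S, U, H, D, G}, right has 1 {N}.
    Root U: left subtree has 3 nodes {A, C, S}, right has 3 {H, D, G}.
      Root S: left subtree has 2 nodes {A, C}, right has 0 { }.
        Root A: left subtree has 0 nodes { }, right has 1 {C}.
      Root D: left subtree has 1 node {H}, right has 1 {G}.
  Root T: left subtree has 2 nodes {W, E}, right has 0 { }.
    Root W: left subtree has 0 nodes { }, right has 1 {E}.

C, A, S, H, G, D, U, N, M, E, W, T, K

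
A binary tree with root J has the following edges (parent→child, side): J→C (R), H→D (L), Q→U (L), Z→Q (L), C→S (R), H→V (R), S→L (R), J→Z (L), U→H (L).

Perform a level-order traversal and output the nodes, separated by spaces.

J Z C Q S U L H D V

Level-order visits nodes level by level from the root, left to right within each level.
Level 0: J
Level 1: Z, C
Level 2: Q, S
Level 3: U, L
Level 4: H
Level 5: D, V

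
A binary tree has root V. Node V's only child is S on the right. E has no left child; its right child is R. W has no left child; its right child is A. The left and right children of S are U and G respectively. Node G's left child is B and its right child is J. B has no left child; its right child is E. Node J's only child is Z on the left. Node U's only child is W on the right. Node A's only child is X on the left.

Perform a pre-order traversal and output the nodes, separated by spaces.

Pre-order visits the node, then its left subtree, then its right subtree.
Visit V.
At V: no left child.
At V: go right to S.
  Visit S.
  At S: go left to U.
    Visit U.
    At U: no left child.
    At U: go right to W.
      Visit W.
      At W: no left child.
      At W: go right to A.
        Visit A.
        At A: go left to X.
          X is a leaf — visit X.
        At A: no right child.
  At S: go right to G.
    Visit G.
    At G: go left to B.
      Visit B.
      At B: no left child.
      At B: go right to E.
        Visit E.
        At E: no left child.
        At E: go right to R.
          R is a leaf — visit R.
    At G: go right to J.
      Visit J.
      At J: go left to Z.
        Z is a leaf — visit Z.
      At J: no right child.

V S U W A X G B E R J Z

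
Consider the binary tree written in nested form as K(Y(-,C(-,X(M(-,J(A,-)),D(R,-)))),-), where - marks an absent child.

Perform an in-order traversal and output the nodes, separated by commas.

In-order visits the left subtree, then the node, then the right subtree.
At K: go left to Y.
  At Y: no left child.
  Visit Y.
  At Y: go right to C.
    At C: no left child.
    Visit C.
    At C: go right to X.
      At X: go left to M.
        At M: no left child.
        Visit M.
        At M: go right to J.
          At J: go left to A.
            A is a leaf — visit A.
          Visit J.
          At J: no right child.
      Visit X.
      At X: go right to D.
        At D: go left to R.
          R is a leaf — visit R.
        Visit D.
        At D: no right child.
Visit K.
At K: no right child.

Y, C, M, A, J, X, R, D, K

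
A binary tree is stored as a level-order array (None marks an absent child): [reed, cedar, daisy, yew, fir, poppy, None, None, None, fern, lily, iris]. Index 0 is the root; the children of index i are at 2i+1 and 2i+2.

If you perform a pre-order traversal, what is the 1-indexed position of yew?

3

Pre-order visits the node, then its left subtree, then its right subtree.
Visit reed.
At reed: go left to cedar.
  Visit cedar.
  At cedar: go left to yew.
    yew is a leaf — visit yew.
  At cedar: go right to fir.
    Visit fir.
    At fir: go left to fern.
      fern is a leaf — visit fern.
    At fir: go right to lily.
      lily is a leaf — visit lily.
At reed: go right to daisy.
  Visit daisy.
  At daisy: go left to poppy.
    Visit poppy.
    At poppy: go left to iris.
      iris is a leaf — visit iris.
    At poppy: no right child.
  At daisy: no right child.
Full pre-order sequence: reed, cedar, yew, fir, fern, lily, daisy, poppy, iris.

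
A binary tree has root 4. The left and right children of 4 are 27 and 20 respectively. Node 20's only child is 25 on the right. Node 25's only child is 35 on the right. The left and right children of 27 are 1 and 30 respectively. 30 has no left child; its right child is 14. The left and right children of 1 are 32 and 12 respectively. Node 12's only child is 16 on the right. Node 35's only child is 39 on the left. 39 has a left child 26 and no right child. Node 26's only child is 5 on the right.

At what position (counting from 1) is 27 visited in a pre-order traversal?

Pre-order visits the node, then its left subtree, then its right subtree.
Visit 4.
At 4: go left to 27.
  Visit 27.
  At 27: go left to 1.
    Visit 1.
    At 1: go left to 32.
      32 is a leaf — visit 32.
    At 1: go right to 12.
      Visit 12.
      At 12: no left child.
      At 12: go right to 16.
        16 is a leaf — visit 16.
  At 27: go right to 30.
    Visit 30.
    At 30: no left child.
    At 30: go right to 14.
      14 is a leaf — visit 14.
At 4: go right to 20.
  Visit 20.
  At 20: no left child.
  At 20: go right to 25.
    Visit 25.
    At 25: no left child.
    At 25: go right to 35.
      Visit 35.
      At 35: go left to 39.
        Visit 39.
        At 39: go left to 26.
          Visit 26.
          At 26: no left child.
          At 26: go right to 5.
            5 is a leaf — visit 5.
        At 39: no right child.
      At 35: no right child.
Full pre-order sequence: 4, 27, 1, 32, 12, 16, 30, 14, 20, 25, 35, 39, 26, 5.

2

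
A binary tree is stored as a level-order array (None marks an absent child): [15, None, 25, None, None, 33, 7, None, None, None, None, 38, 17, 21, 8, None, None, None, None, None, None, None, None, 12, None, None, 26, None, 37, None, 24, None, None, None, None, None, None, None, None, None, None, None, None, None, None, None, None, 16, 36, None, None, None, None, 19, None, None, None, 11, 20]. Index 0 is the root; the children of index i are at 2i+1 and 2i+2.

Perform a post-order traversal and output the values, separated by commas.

Post-order visits the left subtree, then the right subtree, then the node.
At 15: no left child.
At 15: go right to 25.
  At 25: go left to 33.
    At 33: go left to 38.
      At 38: go left to 12.
        At 12: go left to 16.
          16 is a leaf — visit 16.
        At 12: go right to 36.
          36 is a leaf — visit 36.
        Visit 12.
      At 38: no right child.
      Visit 38.
    At 33: go right to 17.
      At 17: no left child.
      At 17: go right to 26.
        At 26: go left to 19.
          19 is a leaf — visit 19.
        At 26: no right child.
        Visit 26.
      Visit 17.
    Visit 33.
  At 25: go right to 7.
    At 7: go left to 21.
      At 21: no left child.
      At 21: go right to 37.
        At 37: go left to 11.
          11 is a leaf — visit 11.
        At 37: go right to 20.
          20 is a leaf — visit 20.
        Visit 37.
      Visit 21.
    At 7: go right to 8.
      At 8: no left child.
      At 8: go right to 24.
        24 is a leaf — visit 24.
      Visit 8.
    Visit 7.
  Visit 25.
Visit 15.

16, 36, 12, 38, 19, 26, 17, 33, 11, 20, 37, 21, 24, 8, 7, 25, 15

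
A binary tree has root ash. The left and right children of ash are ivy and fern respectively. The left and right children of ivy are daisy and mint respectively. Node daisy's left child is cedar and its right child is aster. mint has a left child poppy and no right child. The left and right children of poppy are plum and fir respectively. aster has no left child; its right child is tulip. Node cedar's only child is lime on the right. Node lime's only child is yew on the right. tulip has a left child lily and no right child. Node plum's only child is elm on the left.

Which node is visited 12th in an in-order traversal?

fir

In-order visits the left subtree, then the node, then the right subtree.
At ash: go left to ivy.
  At ivy: go left to daisy.
    At daisy: go left to cedar.
      At cedar: no left child.
      Visit cedar.
      At cedar: go right to lime.
        At lime: no left child.
        Visit lime.
        At lime: go right to yew.
          yew is a leaf — visit yew.
    Visit daisy.
    At daisy: go right to aster.
      At aster: no left child.
      Visit aster.
      At aster: go right to tulip.
        At tulip: go left to lily.
          lily is a leaf — visit lily.
        Visit tulip.
        At tulip: no right child.
  Visit ivy.
  At ivy: go right to mint.
    At mint: go left to poppy.
      At poppy: go left to plum.
        At plum: go left to elm.
          elm is a leaf — visit elm.
        Visit plum.
        At plum: no right child.
      Visit poppy.
      At poppy: go right to fir.
        fir is a leaf — visit fir.
    Visit mint.
    At mint: no right child.
Visit ash.
At ash: go right to fern.
  fern is a leaf — visit fern.
Full in-order sequence: cedar, lime, yew, daisy, aster, lily, tulip, ivy, elm, plum, poppy, fir, mint, ash, fern.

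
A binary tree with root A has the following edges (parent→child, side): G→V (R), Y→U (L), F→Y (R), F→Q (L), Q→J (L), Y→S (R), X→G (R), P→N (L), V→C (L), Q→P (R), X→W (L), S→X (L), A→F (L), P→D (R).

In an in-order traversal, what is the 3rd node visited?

In-order visits the left subtree, then the node, then the right subtree.
At A: go left to F.
  At F: go left to Q.
    At Q: go left to J.
      J is a leaf — visit J.
    Visit Q.
    At Q: go right to P.
      At P: go left to N.
        N is a leaf — visit N.
      Visit P.
      At P: go right to D.
        D is a leaf — visit D.
  Visit F.
  At F: go right to Y.
    At Y: go left to U.
      U is a leaf — visit U.
    Visit Y.
    At Y: go right to S.
      At S: go left to X.
        At X: go left to W.
          W is a leaf — visit W.
        Visit X.
        At X: go right to G.
          At G: no left child.
          Visit G.
          At G: go right to V.
            At V: go left to C.
              C is a leaf — visit C.
            Visit V.
            At V: no right child.
      Visit S.
      At S: no right child.
Visit A.
At A: no right child.
Full in-order sequence: J, Q, N, P, D, F, U, Y, W, X, G, C, V, S, A.

N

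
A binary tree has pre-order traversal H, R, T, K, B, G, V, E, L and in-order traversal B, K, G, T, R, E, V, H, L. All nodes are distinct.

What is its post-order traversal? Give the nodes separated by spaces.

B G K T E V R L H

The first element of pre-order is the root; it splits in-order into left and right subtrees.
Root H: left subtree has 7 nodes {B, K, G, T, R, E, V}, right has 1 {L}.
  Root R: left subtree has 4 nodes {B, K, G, T}, right has 2 {E, V}.
    Root T: left subtree has 3 nodes {B, K, G}, right has 0 { }.
      Root K: left subtree has 1 node {B}, right has 1 {G}.
    Root V: left subtree has 1 node {E}, right has 0 { }.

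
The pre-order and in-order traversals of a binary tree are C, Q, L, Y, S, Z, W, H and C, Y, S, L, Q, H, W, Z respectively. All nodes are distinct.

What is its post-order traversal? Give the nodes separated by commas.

S, Y, L, H, W, Z, Q, C

The first element of pre-order is the root; it splits in-order into left and right subtrees.
Root C: left subtree has 0 nodes { }, right has 7 {Y, S, L, Q, H, W, Z}.
  Root Q: left subtree has 3 nodes {Y, S, L}, right has 3 {H, W, Z}.
    Root L: left subtree has 2 nodes {Y, S}, right has 0 { }.
      Root Y: left subtree has 0 nodes { }, right has 1 {S}.
    Root Z: left subtree has 2 nodes {H, W}, right has 0 { }.
      Root W: left subtree has 1 node {H}, right has 0 { }.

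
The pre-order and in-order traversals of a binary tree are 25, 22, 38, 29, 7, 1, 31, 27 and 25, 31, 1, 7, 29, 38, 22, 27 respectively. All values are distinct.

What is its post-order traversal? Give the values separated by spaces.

31 1 7 29 38 27 22 25

The first element of pre-order is the root; it splits in-order into left and right subtrees.
Root 25: left subtree has 0 nodes { }, right has 7 {31, 1, 7, 29, 38, 22, 27}.
  Root 22: left subtree has 5 nodes {31, 1, 7, 29, 38}, right has 1 {27}.
    Root 38: left subtree has 4 nodes {31, 1, 7, 29}, right has 0 { }.
      Root 29: left subtree has 3 nodes {31, 1, 7}, right has 0 { }.
        Root 7: left subtree has 2 nodes {31, 1}, right has 0 { }.
          Root 1: left subtree has 1 node {31}, right has 0 { }.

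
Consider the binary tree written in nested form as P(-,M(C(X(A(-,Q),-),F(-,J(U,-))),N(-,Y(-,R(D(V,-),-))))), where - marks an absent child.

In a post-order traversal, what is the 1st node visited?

Q

Post-order visits the left subtree, then the right subtree, then the node.
At P: no left child.
At P: go right to M.
  At M: go left to C.
    At C: go left to X.
      At X: go left to A.
        At A: no left child.
        At A: go right to Q.
          Q is a leaf — visit Q.
        Visit A.
      At X: no right child.
      Visit X.
    At C: go right to F.
      At F: no left child.
      At F: go right to J.
        At J: go left to U.
          U is a leaf — visit U.
        At J: no right child.
        Visit J.
      Visit F.
    Visit C.
  At M: go right to N.
    At N: no left child.
    At N: go right to Y.
      At Y: no left child.
      At Y: go right to R.
        At R: go left to D.
          At D: go left to V.
            V is a leaf — visit V.
          At D: no right child.
          Visit D.
        At R: no right child.
        Visit R.
      Visit Y.
    Visit N.
  Visit M.
Visit P.
Full post-order sequence: Q, A, X, U, J, F, C, V, D, R, Y, N, M, P.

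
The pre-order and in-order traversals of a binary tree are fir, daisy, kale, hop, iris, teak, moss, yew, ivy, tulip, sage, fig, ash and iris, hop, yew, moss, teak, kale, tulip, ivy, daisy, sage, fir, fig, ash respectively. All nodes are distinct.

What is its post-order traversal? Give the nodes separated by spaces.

The first element of pre-order is the root; it splits in-order into left and right subtrees.
Root fir: left subtree has 10 nodes {iris, hop, yew, moss, teak, kale, tulip, ivy, daisy, sage}, right has 2 {fig, ash}.
  Root daisy: left subtree has 8 nodes {iris, hop, yew, moss, teak, kale, tulip, ivy}, right has 1 {sage}.
    Root kale: left subtree has 5 nodes {iris, hop, yew, moss, teak}, right has 2 {tulip, ivy}.
      Root hop: left subtree has 1 node {iris}, right has 3 {yew, moss, teak}.
        Root teak: left subtree has 2 nodes {yew, moss}, right has 0 { }.
          Root moss: left subtree has 1 node {yew}, right has 0 { }.
      Root ivy: left subtree has 1 node {tulip}, right has 0 { }.
  Root fig: left subtree has 0 nodes { }, right has 1 {ash}.

iris yew moss teak hop tulip ivy kale sage daisy ash fig fir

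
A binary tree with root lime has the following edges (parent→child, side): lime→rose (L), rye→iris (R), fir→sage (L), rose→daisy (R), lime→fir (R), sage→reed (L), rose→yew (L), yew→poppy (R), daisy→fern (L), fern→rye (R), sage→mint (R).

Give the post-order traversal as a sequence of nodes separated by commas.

poppy, yew, iris, rye, fern, daisy, rose, reed, mint, sage, fir, lime

Post-order visits the left subtree, then the right subtree, then the node.
At lime: go left to rose.
  At rose: go left to yew.
    At yew: no left child.
    At yew: go right to poppy.
      poppy is a leaf — visit poppy.
    Visit yew.
  At rose: go right to daisy.
    At daisy: go left to fern.
      At fern: no left child.
      At fern: go right to rye.
        At rye: no left child.
        At rye: go right to iris.
          iris is a leaf — visit iris.
        Visit rye.
      Visit fern.
    At daisy: no right child.
    Visit daisy.
  Visit rose.
At lime: go right to fir.
  At fir: go left to sage.
    At sage: go left to reed.
      reed is a leaf — visit reed.
    At sage: go right to mint.
      mint is a leaf — visit mint.
    Visit sage.
  At fir: no right child.
  Visit fir.
Visit lime.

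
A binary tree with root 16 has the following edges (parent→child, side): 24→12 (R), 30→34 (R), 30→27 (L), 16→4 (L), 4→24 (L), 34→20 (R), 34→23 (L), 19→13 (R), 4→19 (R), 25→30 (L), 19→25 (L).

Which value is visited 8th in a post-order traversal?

Post-order visits the left subtree, then the right subtree, then the node.
At 16: go left to 4.
  At 4: go left to 24.
    At 24: no left child.
    At 24: go right to 12.
      12 is a leaf — visit 12.
    Visit 24.
  At 4: go right to 19.
    At 19: go left to 25.
      At 25: go left to 30.
        At 30: go left to 27.
          27 is a leaf — visit 27.
        At 30: go right to 34.
          At 34: go left to 23.
            23 is a leaf — visit 23.
          At 34: go right to 20.
            20 is a leaf — visit 20.
          Visit 34.
        Visit 30.
      At 25: no right child.
      Visit 25.
    At 19: go right to 13.
      13 is a leaf — visit 13.
    Visit 19.
  Visit 4.
At 16: no right child.
Visit 16.
Full post-order sequence: 12, 24, 27, 23, 20, 34, 30, 25, 13, 19, 4, 16.

25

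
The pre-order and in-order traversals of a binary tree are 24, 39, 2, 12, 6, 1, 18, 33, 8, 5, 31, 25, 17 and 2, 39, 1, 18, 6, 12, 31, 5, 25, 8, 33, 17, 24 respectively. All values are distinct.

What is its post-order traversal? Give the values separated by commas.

2, 18, 1, 6, 31, 25, 5, 8, 17, 33, 12, 39, 24

The first element of pre-order is the root; it splits in-order into left and right subtrees.
Root 24: left subtree has 12 nodes {2, 39, 1, 18, 6, 12, 31, 5, 25, 8, 33, 17}, right has 0 { }.
  Root 39: left subtree has 1 node {2}, right has 10 {1, 18, 6, 12, 31, 5, 25, 8, 33, 17}.
    Root 12: left subtree has 3 nodes {1, 18, 6}, right has 6 {31, 5, 25, 8, 33, 17}.
      Root 6: left subtree has 2 nodes {1, 18}, right has 0 { }.
        Root 1: left subtree has 0 nodes { }, right has 1 {18}.
      Root 33: left subtree has 4 nodes {31, 5, 25, 8}, right has 1 {17}.
        Root 8: left subtree has 3 nodes {31, 5, 25}, right has 0 { }.
          Root 5: left subtree has 1 node {31}, right has 1 {25}.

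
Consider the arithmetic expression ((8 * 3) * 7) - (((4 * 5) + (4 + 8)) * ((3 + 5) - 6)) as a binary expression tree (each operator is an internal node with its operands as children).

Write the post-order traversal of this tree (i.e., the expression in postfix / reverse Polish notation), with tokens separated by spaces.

8 3 * 7 * 4 5 * 4 8 + + 3 5 + 6 - * -

Post-order on an expression tree gives postfix notation: for each operator, emit left operand, right operand, then the operator.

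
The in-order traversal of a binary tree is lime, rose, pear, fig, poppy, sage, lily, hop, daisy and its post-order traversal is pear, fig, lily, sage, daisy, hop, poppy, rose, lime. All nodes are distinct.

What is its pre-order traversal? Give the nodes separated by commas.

lime, rose, poppy, fig, pear, hop, sage, lily, daisy

The last element of post-order is the root; it splits in-order into left and right subtrees.
Root lime: left subtree has 0 nodes { }, right has 8 {rose, pear, fig, poppy, sage, lily, hop, daisy}.
  Root rose: left subtree has 0 nodes { }, right has 7 {pear, fig, poppy, sage, lily, hop, daisy}.
    Root poppy: left subtree has 2 nodes {pear, fig}, right has 4 {sage, lily, hop, daisy}.
      Root fig: left subtree has 1 node {pear}, right has 0 { }.
      Root hop: left subtree has 2 nodes {sage, lily}, right has 1 {daisy}.
        Root sage: left subtree has 0 nodes { }, right has 1 {lily}.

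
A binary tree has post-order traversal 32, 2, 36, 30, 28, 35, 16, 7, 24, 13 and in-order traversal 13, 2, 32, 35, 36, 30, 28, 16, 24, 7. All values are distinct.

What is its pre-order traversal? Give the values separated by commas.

13, 24, 16, 35, 2, 32, 28, 30, 36, 7

The last element of post-order is the root; it splits in-order into left and right subtrees.
Root 13: left subtree has 0 nodes { }, right has 9 {2, 32, 35, 36, 30, 28, 16, 24, 7}.
  Root 24: left subtree has 7 nodes {2, 32, 35, 36, 30, 28, 16}, right has 1 {7}.
    Root 16: left subtree has 6 nodes {2, 32, 35, 36, 30, 28}, right has 0 { }.
      Root 35: left subtree has 2 nodes {2, 32}, right has 3 {36, 30, 28}.
        Root 2: left subtree has 0 nodes { }, right has 1 {32}.
        Root 28: left subtree has 2 nodes {36, 30}, right has 0 { }.
          Root 30: left subtree has 1 node {36}, right has 0 { }.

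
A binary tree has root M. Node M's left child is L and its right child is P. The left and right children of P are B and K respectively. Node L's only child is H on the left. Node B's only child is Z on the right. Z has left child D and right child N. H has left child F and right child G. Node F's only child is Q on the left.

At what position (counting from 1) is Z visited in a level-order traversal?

9

Level-order visits nodes level by level from the root, left to right within each level.
Level 0: M
Level 1: L, P
Level 2: H, B, K
Level 3: F, G, Z
Level 4: Q, D, N
Full level-order sequence: M, L, P, H, B, K, F, G, Z, Q, D, N.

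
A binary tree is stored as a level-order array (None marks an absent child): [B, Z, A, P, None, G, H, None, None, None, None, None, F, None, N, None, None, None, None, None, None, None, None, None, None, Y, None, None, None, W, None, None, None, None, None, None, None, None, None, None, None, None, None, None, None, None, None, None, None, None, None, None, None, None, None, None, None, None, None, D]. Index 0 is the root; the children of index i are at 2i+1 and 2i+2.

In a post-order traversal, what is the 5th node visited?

Post-order visits the left subtree, then the right subtree, then the node.
At B: go left to Z.
  At Z: go left to P.
    P is a leaf — visit P.
  At Z: no right child.
  Visit Z.
At B: go right to A.
  At A: go left to G.
    At G: no left child.
    At G: go right to F.
      At F: go left to Y.
        Y is a leaf — visit Y.
      At F: no right child.
      Visit F.
    Visit G.
  At A: go right to H.
    At H: no left child.
    At H: go right to N.
      At N: go left to W.
        At W: go left to D.
          D is a leaf — visit D.
        At W: no right child.
        Visit W.
      At N: no right child.
      Visit N.
    Visit H.
  Visit A.
Visit B.
Full post-order sequence: P, Z, Y, F, G, D, W, N, H, A, B.

G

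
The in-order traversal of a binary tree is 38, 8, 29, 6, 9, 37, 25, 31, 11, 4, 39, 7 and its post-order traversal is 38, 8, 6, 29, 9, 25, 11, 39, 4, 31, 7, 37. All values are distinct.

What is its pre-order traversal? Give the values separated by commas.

The last element of post-order is the root; it splits in-order into left and right subtrees.
Root 37: left subtree has 5 nodes {38, 8, 29, 6, 9}, right has 6 {25, 31, 11, 4, 39, 7}.
  Root 9: left subtree has 4 nodes {38, 8, 29, 6}, right has 0 { }.
    Root 29: left subtree has 2 nodes {38, 8}, right has 1 {6}.
      Root 8: left subtree has 1 node {38}, right has 0 { }.
  Root 7: left subtree has 5 nodes {25, 31, 11, 4, 39}, right has 0 { }.
    Root 31: left subtree has 1 node {25}, right has 3 {11, 4, 39}.
      Root 4: left subtree has 1 node {11}, right has 1 {39}.

37, 9, 29, 8, 38, 6, 7, 31, 25, 4, 11, 39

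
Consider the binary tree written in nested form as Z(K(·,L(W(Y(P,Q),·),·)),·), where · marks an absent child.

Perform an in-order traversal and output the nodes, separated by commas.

K, P, Y, Q, W, L, Z

In-order visits the left subtree, then the node, then the right subtree.
At Z: go left to K.
  At K: no left child.
  Visit K.
  At K: go right to L.
    At L: go left to W.
      At W: go left to Y.
        At Y: go left to P.
          P is a leaf — visit P.
        Visit Y.
        At Y: go right to Q.
          Q is a leaf — visit Q.
      Visit W.
      At W: no right child.
    Visit L.
    At L: no right child.
Visit Z.
At Z: no right child.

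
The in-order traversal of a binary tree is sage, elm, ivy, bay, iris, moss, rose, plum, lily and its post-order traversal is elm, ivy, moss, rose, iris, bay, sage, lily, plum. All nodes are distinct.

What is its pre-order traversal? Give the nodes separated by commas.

The last element of post-order is the root; it splits in-order into left and right subtrees.
Root plum: left subtree has 7 nodes {sage, elm, ivy, bay, iris, moss, rose}, right has 1 {lily}.
  Root sage: left subtree has 0 nodes { }, right has 6 {elm, ivy, bay, iris, moss, rose}.
    Root bay: left subtree has 2 nodes {elm, ivy}, right has 3 {iris, moss, rose}.
      Root ivy: left subtree has 1 node {elm}, right has 0 { }.
      Root iris: left subtree has 0 nodes { }, right has 2 {moss, rose}.
        Root rose: left subtree has 1 node {moss}, right has 0 { }.

plum, sage, bay, ivy, elm, iris, rose, moss, lily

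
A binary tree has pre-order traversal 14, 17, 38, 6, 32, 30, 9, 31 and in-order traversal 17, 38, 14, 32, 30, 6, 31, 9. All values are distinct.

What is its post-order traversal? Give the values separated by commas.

38, 17, 30, 32, 31, 9, 6, 14

The first element of pre-order is the root; it splits in-order into left and right subtrees.
Root 14: left subtree has 2 nodes {17, 38}, right has 5 {32, 30, 6, 31, 9}.
  Root 17: left subtree has 0 nodes { }, right has 1 {38}.
  Root 6: left subtree has 2 nodes {32, 30}, right has 2 {31, 9}.
    Root 32: left subtree has 0 nodes { }, right has 1 {30}.
    Root 9: left subtree has 1 node {31}, right has 0 { }.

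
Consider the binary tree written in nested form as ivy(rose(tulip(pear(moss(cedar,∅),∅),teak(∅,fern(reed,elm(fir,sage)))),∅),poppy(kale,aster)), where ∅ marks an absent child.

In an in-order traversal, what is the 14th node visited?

poppy

In-order visits the left subtree, then the node, then the right subtree.
At ivy: go left to rose.
  At rose: go left to tulip.
    At tulip: go left to pear.
      At pear: go left to moss.
        At moss: go left to cedar.
          cedar is a leaf — visit cedar.
        Visit moss.
        At moss: no right child.
      Visit pear.
      At pear: no right child.
    Visit tulip.
    At tulip: go right to teak.
      At teak: no left child.
      Visit teak.
      At teak: go right to fern.
        At fern: go left to reed.
          reed is a leaf — visit reed.
        Visit fern.
        At fern: go right to elm.
          At elm: go left to fir.
            fir is a leaf — visit fir.
          Visit elm.
          At elm: go right to sage.
            sage is a leaf — visit sage.
  Visit rose.
  At rose: no right child.
Visit ivy.
At ivy: go right to poppy.
  At poppy: go left to kale.
    kale is a leaf — visit kale.
  Visit poppy.
  At poppy: go right to aster.
    aster is a leaf — visit aster.
Full in-order sequence: cedar, moss, pear, tulip, teak, reed, fern, fir, elm, sage, rose, ivy, kale, poppy, aster.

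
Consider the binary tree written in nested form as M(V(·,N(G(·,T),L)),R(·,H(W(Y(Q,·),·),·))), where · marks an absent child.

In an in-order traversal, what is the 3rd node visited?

T

In-order visits the left subtree, then the node, then the right subtree.
At M: go left to V.
  At V: no left child.
  Visit V.
  At V: go right to N.
    At N: go left to G.
      At G: no left child.
      Visit G.
      At G: go right to T.
        T is a leaf — visit T.
    Visit N.
    At N: go right to L.
      L is a leaf — visit L.
Visit M.
At M: go right to R.
  At R: no left child.
  Visit R.
  At R: go right to H.
    At H: go left to W.
      At W: go left to Y.
        At Y: go left to Q.
          Q is a leaf — visit Q.
        Visit Y.
        At Y: no right child.
      Visit W.
      At W: no right child.
    Visit H.
    At H: no right child.
Full in-order sequence: V, G, T, N, L, M, R, Q, Y, W, H.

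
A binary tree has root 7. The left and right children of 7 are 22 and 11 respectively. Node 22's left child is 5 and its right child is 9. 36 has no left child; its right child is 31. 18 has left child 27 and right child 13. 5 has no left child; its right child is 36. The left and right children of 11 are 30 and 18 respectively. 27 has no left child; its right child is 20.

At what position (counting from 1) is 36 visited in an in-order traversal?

2

In-order visits the left subtree, then the node, then the right subtree.
At 7: go left to 22.
  At 22: go left to 5.
    At 5: no left child.
    Visit 5.
    At 5: go right to 36.
      At 36: no left child.
      Visit 36.
      At 36: go right to 31.
        31 is a leaf — visit 31.
  Visit 22.
  At 22: go right to 9.
    9 is a leaf — visit 9.
Visit 7.
At 7: go right to 11.
  At 11: go left to 30.
    30 is a leaf — visit 30.
  Visit 11.
  At 11: go right to 18.
    At 18: go left to 27.
      At 27: no left child.
      Visit 27.
      At 27: go right to 20.
        20 is a leaf — visit 20.
    Visit 18.
    At 18: go right to 13.
      13 is a leaf — visit 13.
Full in-order sequence: 5, 36, 31, 22, 9, 7, 30, 11, 27, 20, 18, 13.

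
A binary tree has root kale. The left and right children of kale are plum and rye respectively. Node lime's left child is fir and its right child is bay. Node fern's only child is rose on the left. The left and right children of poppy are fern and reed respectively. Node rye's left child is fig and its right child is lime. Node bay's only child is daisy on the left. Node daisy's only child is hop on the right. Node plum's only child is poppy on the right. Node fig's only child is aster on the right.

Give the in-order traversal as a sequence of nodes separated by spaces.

plum rose fern poppy reed kale fig aster rye fir lime daisy hop bay

In-order visits the left subtree, then the node, then the right subtree.
At kale: go left to plum.
  At plum: no left child.
  Visit plum.
  At plum: go right to poppy.
    At poppy: go left to fern.
      At fern: go left to rose.
        rose is a leaf — visit rose.
      Visit fern.
      At fern: no right child.
    Visit poppy.
    At poppy: go right to reed.
      reed is a leaf — visit reed.
Visit kale.
At kale: go right to rye.
  At rye: go left to fig.
    At fig: no left child.
    Visit fig.
    At fig: go right to aster.
      aster is a leaf — visit aster.
  Visit rye.
  At rye: go right to lime.
    At lime: go left to fir.
      fir is a leaf — visit fir.
    Visit lime.
    At lime: go right to bay.
      At bay: go left to daisy.
        At daisy: no left child.
        Visit daisy.
        At daisy: go right to hop.
          hop is a leaf — visit hop.
      Visit bay.
      At bay: no right child.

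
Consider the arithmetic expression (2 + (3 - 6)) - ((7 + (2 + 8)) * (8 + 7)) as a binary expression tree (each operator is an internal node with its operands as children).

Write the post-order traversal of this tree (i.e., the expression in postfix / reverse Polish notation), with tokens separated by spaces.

2 3 6 - + 7 2 8 + + 8 7 + * -

Post-order on an expression tree gives postfix notation: for each operator, emit left operand, right operand, then the operator.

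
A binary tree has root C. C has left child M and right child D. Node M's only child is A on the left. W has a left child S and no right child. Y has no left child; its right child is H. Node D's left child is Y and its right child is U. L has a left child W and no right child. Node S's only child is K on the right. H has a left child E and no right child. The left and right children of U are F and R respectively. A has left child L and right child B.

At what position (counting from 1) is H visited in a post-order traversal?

9

Post-order visits the left subtree, then the right subtree, then the node.
At C: go left to M.
  At M: go left to A.
    At A: go left to L.
      At L: go left to W.
        At W: go left to S.
          At S: no left child.
          At S: go right to K.
            K is a leaf — visit K.
          Visit S.
        At W: no right child.
        Visit W.
      At L: no right child.
      Visit L.
    At A: go right to B.
      B is a leaf — visit B.
    Visit A.
  At M: no right child.
  Visit M.
At C: go right to D.
  At D: go left to Y.
    At Y: no left child.
    At Y: go right to H.
      At H: go left to E.
        E is a leaf — visit E.
      At H: no right child.
      Visit H.
    Visit Y.
  At D: go right to U.
    At U: go left to F.
      F is a leaf — visit F.
    At U: go right to R.
      R is a leaf — visit R.
    Visit U.
  Visit D.
Visit C.
Full post-order sequence: K, S, W, L, B, A, M, E, H, Y, F, R, U, D, C.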